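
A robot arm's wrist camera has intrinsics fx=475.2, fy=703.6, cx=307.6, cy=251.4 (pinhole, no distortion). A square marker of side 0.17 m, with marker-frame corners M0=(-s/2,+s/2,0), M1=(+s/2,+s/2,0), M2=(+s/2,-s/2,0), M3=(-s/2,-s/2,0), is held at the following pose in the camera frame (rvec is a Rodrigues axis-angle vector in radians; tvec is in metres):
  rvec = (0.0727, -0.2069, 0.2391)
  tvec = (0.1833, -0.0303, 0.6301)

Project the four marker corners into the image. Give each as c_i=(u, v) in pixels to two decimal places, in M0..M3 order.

Intrinsics K: fx=475.2, fy=703.6, cx=307.6, cy=251.4
Marker side s = 0.17 m; corners in marker frame (Z=0):
  M0 = (-0.0850, +0.0850, 0)
  M1 = (+0.0850, +0.0850, 0)
  M2 = (+0.0850, -0.0850, 0)
  M3 = (-0.0850, -0.0850, 0)
rvec = (0.0727, -0.2069, 0.2391), |rvec| = θ = 0.32444 rad = 18.589°
Rodrigues: sinθ=0.31878, 1−cosθ=0.05217; R = I + sinθ·[k]× + (1−cosθ)·[k]×²:
    [+0.95045 -0.24238 -0.19467]
    [+0.22747 +0.96905 -0.09595]
    [+0.21190 +0.04691 +0.97616]
t = (0.1833, -0.0303, 0.6301) m
M0: Pc = R·M0+t = (+0.08191, +0.03273, +0.61608); u = 475.2·(+0.08191)/0.61608 + 307.6 = 370.7795, v = 703.6·(+0.03273)/0.61608 + 251.4 = 288.7842
M1: Pc = R·M1+t = (+0.24349, +0.07140, +0.65210); u = 475.2·(+0.24349)/0.65210 + 307.6 = 485.0336, v = 703.6·(+0.07140)/0.65210 + 251.4 = 328.4433
M2: Pc = R·M2+t = (+0.28469, -0.09333, +0.64412); u = 475.2·(+0.28469)/0.64412 + 307.6 = 517.6293, v = 703.6·(-0.09333)/0.64412 + 251.4 = 149.4482
M3: Pc = R·M3+t = (+0.12311, -0.13200, +0.60810); u = 475.2·(+0.12311)/0.60810 + 307.6 = 403.8077, v = 703.6·(-0.13200)/0.60810 + 251.4 = 98.6653

c0=(370.78, 288.78) c1=(485.03, 328.44) c2=(517.63, 149.45) c3=(403.81, 98.67)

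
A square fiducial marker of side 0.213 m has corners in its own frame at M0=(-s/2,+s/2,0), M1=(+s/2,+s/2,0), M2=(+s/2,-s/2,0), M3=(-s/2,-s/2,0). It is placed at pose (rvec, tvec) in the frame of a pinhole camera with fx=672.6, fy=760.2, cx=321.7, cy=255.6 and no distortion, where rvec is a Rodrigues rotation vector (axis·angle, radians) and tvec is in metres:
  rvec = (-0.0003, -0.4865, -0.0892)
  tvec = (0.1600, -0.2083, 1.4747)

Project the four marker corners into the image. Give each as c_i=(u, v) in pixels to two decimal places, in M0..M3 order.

Intrinsics K: fx=672.6, fy=760.2, cx=321.7, cy=255.6
Marker side s = 0.213 m; corners in marker frame (Z=0):
  M0 = (-0.1065, +0.1065, 0)
  M1 = (+0.1065, +0.1065, 0)
  M2 = (+0.1065, -0.1065, 0)
  M3 = (-0.1065, -0.1065, 0)
rvec = (-0.0003, -0.4865, -0.0892), |rvec| = θ = 0.49461 rad = 28.339°
Rodrigues: sinθ=0.47469, 1−cosθ=0.11985; R = I + sinθ·[k]× + (1−cosθ)·[k]×²:
    [+0.88015 +0.08568 -0.46689]
    [-0.08554 +0.99610 +0.02155]
    [+0.46692 +0.02097 +0.88405]
t = (0.1600, -0.2083, 1.4747) m
M0: Pc = R·M0+t = (+0.07539, -0.09311, +1.42721); u = 672.6·(+0.07539)/1.42721 + 321.7 = 357.2283, v = 760.2·(-0.09311)/1.42721 + 255.6 = 206.0074
M1: Pc = R·M1+t = (+0.26286, -0.11132, +1.52666); u = 672.6·(+0.26286)/1.52666 + 321.7 = 437.5086, v = 760.2·(-0.11132)/1.52666 + 255.6 = 200.1659
M2: Pc = R·M2+t = (+0.24461, -0.32349, +1.52219); u = 672.6·(+0.24461)/1.52219 + 321.7 = 429.7847, v = 760.2·(-0.32349)/1.52219 + 255.6 = 94.0433
M3: Pc = R·M3+t = (+0.05714, -0.30528, +1.42274); u = 672.6·(+0.05714)/1.42274 + 321.7 = 348.7124, v = 760.2·(-0.30528)/1.42274 + 255.6 = 92.4849

c0=(357.23, 206.01) c1=(437.51, 200.17) c2=(429.78, 94.04) c3=(348.71, 92.48)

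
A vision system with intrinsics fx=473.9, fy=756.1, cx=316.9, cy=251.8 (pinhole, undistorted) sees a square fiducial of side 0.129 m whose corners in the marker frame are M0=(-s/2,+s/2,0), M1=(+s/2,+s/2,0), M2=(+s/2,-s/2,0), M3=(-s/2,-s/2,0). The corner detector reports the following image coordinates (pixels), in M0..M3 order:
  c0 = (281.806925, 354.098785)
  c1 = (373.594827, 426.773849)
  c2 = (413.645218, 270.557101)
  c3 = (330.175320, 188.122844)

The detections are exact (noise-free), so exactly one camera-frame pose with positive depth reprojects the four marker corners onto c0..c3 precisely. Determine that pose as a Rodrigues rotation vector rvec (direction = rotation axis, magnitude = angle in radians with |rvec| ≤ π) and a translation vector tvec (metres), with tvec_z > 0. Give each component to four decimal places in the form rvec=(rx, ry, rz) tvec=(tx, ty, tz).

Intrinsics K: fx=473.9, fy=756.1, cx=316.9, cy=251.8
Marker side s = 0.129 m; corners in marker frame (Z=0):
  M0 = (-0.0645, +0.0645, 0)
  M1 = (+0.0645, +0.0645, 0)
  M2 = (+0.0645, -0.0645, 0)
  M3 = (-0.0645, -0.0645, 0)
Detected image corners:
  c0 = (281.806925, 354.098785) px
  c1 = (373.594827, 426.773849) px
  c2 = (413.645218, 270.557101) px
  c3 = (330.175320, 188.122844) px
Planar DLT: solve 8×8 A·h = b for H (H[2,2]=1):
  H  [+910.33177 -481.74878 +352.25117]
  H  [+807.59129 +1122.79652 +309.46054]
  H  [+0.66286 -0.40142 +1.00000]
B = K⁻¹H; ‖b₁‖=1.827818, ‖b₂‖=1.827818; λ = 2/(‖b₁‖+‖b₂‖) = 0.547100, sign → tz>0 ⇒ λ=+0.547100
r₁ = λ·B[:,0] = (+0.80844,+0.46359,+0.36265); r₂ = λ·B[:,1] = (-0.40930,+0.88557,-0.21962)
r₃ = r₁×r₂ = (-0.42297,+0.02911,+0.90568); SVD([r₁ r₂ r₃]) → R = UVᵀ:
  R  [+0.80844 -0.40930 -0.42297]
  R  [+0.46359 +0.88557 +0.02911]
  R  [+0.36265 -0.21962 +0.90568]
t = (+0.04081, +0.04172, +0.54710) m
tr R = 2.599688; θ = arccos((tr R − 1)/2) = 0.643761 rad = 36.885°
axis k = ((R−Rᵀ)₃₂, (R−Rᵀ)₁₃, (R−Rᵀ)₂₁) / (2 sinθ) = (-0.207202, -0.654455, +0.727156)
rvec = θ·k = (-0.133389, -0.421313, +0.468114)

rvec=(-0.1334, -0.4213, 0.4681) tvec=(0.0408, 0.0417, 0.5471)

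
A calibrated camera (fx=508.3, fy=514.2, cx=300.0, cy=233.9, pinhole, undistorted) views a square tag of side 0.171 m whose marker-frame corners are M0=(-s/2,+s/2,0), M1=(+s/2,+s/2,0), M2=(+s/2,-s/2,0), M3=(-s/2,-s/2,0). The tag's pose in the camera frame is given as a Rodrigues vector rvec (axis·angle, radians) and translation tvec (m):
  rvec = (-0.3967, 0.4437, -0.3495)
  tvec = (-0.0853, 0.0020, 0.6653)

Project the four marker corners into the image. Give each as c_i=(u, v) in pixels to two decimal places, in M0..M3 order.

c0=(193.72, 320.64) c1=(306.31, 269.32) c2=(274.92, 152.37) c3=(176.42, 207.76)

Intrinsics K: fx=508.3, fy=514.2, cx=300.0, cy=233.9
Marker side s = 0.171 m; corners in marker frame (Z=0):
  M0 = (-0.0855, +0.0855, 0)
  M1 = (+0.0855, +0.0855, 0)
  M2 = (+0.0855, -0.0855, 0)
  M3 = (-0.0855, -0.0855, 0)
rvec = (-0.3967, 0.4437, -0.3495), |rvec| = θ = 0.69021 rad = 39.546°
Rodrigues: sinθ=0.63670, 1−cosθ=0.22889; R = I + sinθ·[k]× + (1−cosθ)·[k]×²:
    [+0.84672 +0.23783 +0.47592]
    [-0.40697 +0.86570 +0.29144]
    [-0.34269 -0.44045 +0.82980]
t = (-0.0853, 0.0020, 0.6653) m
M0: Pc = R·M0+t = (-0.13736, +0.11081, +0.65694); u = 508.3·(-0.13736)/0.65694 + 300.0 = 193.7195, v = 514.2·(+0.11081)/0.65694 + 233.9 = 320.6358
M1: Pc = R·M1+t = (+0.00743, +0.04122, +0.59834); u = 508.3·(+0.00743)/0.59834 + 300.0 = 306.3116, v = 514.2·(+0.04122)/0.59834 + 233.9 = 269.3245
M2: Pc = R·M2+t = (-0.03324, -0.10681, +0.67366); u = 508.3·(-0.03324)/0.67366 + 300.0 = 274.9192, v = 514.2·(-0.10681)/0.67366 + 233.9 = 152.3698
M3: Pc = R·M3+t = (-0.17803, -0.03722, +0.73226); u = 508.3·(-0.17803)/0.73226 + 300.0 = 176.4200, v = 514.2·(-0.03722)/0.73226 + 233.9 = 207.7628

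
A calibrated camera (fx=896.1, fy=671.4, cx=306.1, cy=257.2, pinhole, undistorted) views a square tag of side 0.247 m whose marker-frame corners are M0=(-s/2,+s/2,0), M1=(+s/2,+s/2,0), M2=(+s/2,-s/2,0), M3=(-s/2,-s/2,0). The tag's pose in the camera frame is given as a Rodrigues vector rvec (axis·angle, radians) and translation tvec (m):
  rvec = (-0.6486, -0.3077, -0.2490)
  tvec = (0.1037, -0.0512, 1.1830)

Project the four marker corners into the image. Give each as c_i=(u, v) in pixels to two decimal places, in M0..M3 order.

c0=(330.40, 294.84) c1=(505.29, 273.29) c2=(429.52, 172.99) c3=(268.84, 184.80)

Intrinsics K: fx=896.1, fy=671.4, cx=306.1, cy=257.2
Marker side s = 0.247 m; corners in marker frame (Z=0):
  M0 = (-0.1235, +0.1235, 0)
  M1 = (+0.1235, +0.1235, 0)
  M2 = (+0.1235, -0.1235, 0)
  M3 = (-0.1235, -0.1235, 0)
rvec = (-0.6486, -0.3077, -0.2490), |rvec| = θ = 0.75984 rad = 43.536°
Rodrigues: sinθ=0.68881, 1−cosθ=0.27506; R = I + sinθ·[k]× + (1−cosθ)·[k]×²:
    [+0.92536 +0.32080 -0.20199]
    [-0.13064 +0.77005 +0.62446]
    [+0.35587 -0.55146 +0.75448]
t = (0.1037, -0.0512, 1.1830) m
M0: Pc = R·M0+t = (+0.02904, +0.06004, +1.07094); u = 896.1·(+0.02904)/1.07094 + 306.1 = 330.3964, v = 671.4·(+0.06004)/1.07094 + 257.2 = 294.8378
M1: Pc = R·M1+t = (+0.25760, +0.02777, +1.15884); u = 896.1·(+0.25760)/1.15884 + 306.1 = 505.2947, v = 671.4·(+0.02777)/1.15884 + 257.2 = 273.2871
M2: Pc = R·M2+t = (+0.17836, -0.16244, +1.29506); u = 896.1·(+0.17836)/1.29506 + 306.1 = 429.5163, v = 671.4·(-0.16244)/1.29506 + 257.2 = 172.9880
M3: Pc = R·M3+t = (-0.05020, -0.13017, +1.20716); u = 896.1·(-0.05020)/1.20716 + 306.1 = 268.8351, v = 671.4·(-0.13017)/1.20716 + 257.2 = 184.8035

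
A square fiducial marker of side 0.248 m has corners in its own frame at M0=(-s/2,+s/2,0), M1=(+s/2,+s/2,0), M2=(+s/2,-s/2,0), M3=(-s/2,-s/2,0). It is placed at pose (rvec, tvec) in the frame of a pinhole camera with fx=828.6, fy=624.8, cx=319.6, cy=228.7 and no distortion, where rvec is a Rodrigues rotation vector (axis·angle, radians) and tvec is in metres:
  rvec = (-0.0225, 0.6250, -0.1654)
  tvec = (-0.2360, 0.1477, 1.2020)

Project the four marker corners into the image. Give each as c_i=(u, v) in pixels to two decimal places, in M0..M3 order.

Intrinsics K: fx=828.6, fy=624.8, cx=319.6, cy=228.7
Marker side s = 0.248 m; corners in marker frame (Z=0):
  M0 = (-0.1240, +0.1240, 0)
  M1 = (+0.1240, +0.1240, 0)
  M2 = (+0.1240, -0.1240, 0)
  M3 = (-0.1240, -0.1240, 0)
rvec = (-0.0225, 0.6250, -0.1654), |rvec| = θ = 0.64691 rad = 37.065°
Rodrigues: sinθ=0.60272, 1−cosθ=0.20205; R = I + sinθ·[k]× + (1−cosθ)·[k]×²:
    [+0.79820 +0.14731 +0.58411]
    [-0.16089 +0.98655 -0.02895]
    [-0.58051 -0.07087 +0.81116]
t = (-0.2360, 0.1477, 1.2020) m
M0: Pc = R·M0+t = (-0.31671, +0.28998, +1.26520); u = 828.6·(-0.31671)/1.26520 + 319.6 = 112.1811, v = 624.8·(+0.28998)/1.26520 + 228.7 = 371.9040
M1: Pc = R·M1+t = (-0.11876, +0.25008, +1.12123); u = 828.6·(-0.11876)/1.12123 + 319.6 = 231.8374, v = 624.8·(+0.25008)/1.12123 + 228.7 = 368.0568
M2: Pc = R·M2+t = (-0.15529, +0.00542, +1.13880); u = 828.6·(-0.15529)/1.13880 + 319.6 = 206.6098, v = 624.8·(+0.00542)/1.13880 + 228.7 = 231.6723
M3: Pc = R·M3+t = (-0.35324, +0.04532, +1.28277); u = 828.6·(-0.35324)/1.28277 + 319.6 = 91.4244, v = 624.8·(+0.04532)/1.28277 + 228.7 = 250.7734

c0=(112.18, 371.90) c1=(231.84, 368.06) c2=(206.61, 231.67) c3=(91.42, 250.77)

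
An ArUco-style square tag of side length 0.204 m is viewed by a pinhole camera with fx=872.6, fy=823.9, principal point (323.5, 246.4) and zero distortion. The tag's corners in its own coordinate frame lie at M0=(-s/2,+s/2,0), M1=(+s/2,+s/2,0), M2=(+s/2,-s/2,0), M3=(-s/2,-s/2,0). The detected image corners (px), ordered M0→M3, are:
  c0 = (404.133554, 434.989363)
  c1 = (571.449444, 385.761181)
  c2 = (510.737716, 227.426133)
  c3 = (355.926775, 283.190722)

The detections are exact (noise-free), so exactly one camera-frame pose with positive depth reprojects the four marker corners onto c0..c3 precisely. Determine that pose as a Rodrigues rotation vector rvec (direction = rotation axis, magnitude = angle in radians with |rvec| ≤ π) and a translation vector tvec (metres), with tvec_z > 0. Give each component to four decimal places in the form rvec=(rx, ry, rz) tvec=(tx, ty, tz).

rvec=(-0.2403, 0.3665, -0.3279) tvec=(0.1579, 0.1063, 1.0298)

Intrinsics K: fx=872.6, fy=823.9, cx=323.5, cy=246.4
Marker side s = 0.204 m; corners in marker frame (Z=0):
  M0 = (-0.1020, +0.1020, 0)
  M1 = (+0.1020, +0.1020, 0)
  M2 = (+0.1020, -0.1020, 0)
  M3 = (-0.1020, -0.1020, 0)
Detected image corners:
  c0 = (404.133554, 434.989363) px
  c1 = (571.449444, 385.761181) px
  c2 = (510.737716, 227.426133) px
  c3 = (355.926775, 283.190722) px
Planar DLT: solve 8×8 A·h = b for H (H[2,2]=1):
  H  [+650.01847 +137.60803 +457.31489]
  H  [-357.98152 +666.84094 +331.44284]
  H  [-0.30102 -0.27881 +1.00000]
B = K⁻¹H; ‖b₁‖=0.971027, ‖b₂‖=0.971027; λ = 2/(‖b₁‖+‖b₂‖) = 1.029837, sign → tz>0 ⇒ λ=+1.029837
r₁ = λ·B[:,0] = (+0.88207,-0.35475,-0.31000); r₂ = λ·B[:,1] = (+0.26885,+0.91939,-0.28713)
r₃ = r₁×r₂ = (+0.38687,+0.16992,+0.90634); SVD([r₁ r₂ r₃]) → R = UVᵀ:
  R  [+0.88207 +0.26885 +0.38687]
  R  [-0.35475 +0.91939 +0.16992]
  R  [-0.31000 -0.28713 +0.90634]
t = (+0.15793, +0.10630, +1.02984) m
tr R = 2.707808; θ = arccos((tr R − 1)/2) = 0.547355 rad = 31.361°
axis k = ((R−Rᵀ)₃₂, (R−Rᵀ)₁₃, (R−Rᵀ)₂₁) / (2 sinθ) = (-0.439107, +0.669507, -0.599121)
rvec = θ·k = (-0.240347, +0.366458, -0.327932)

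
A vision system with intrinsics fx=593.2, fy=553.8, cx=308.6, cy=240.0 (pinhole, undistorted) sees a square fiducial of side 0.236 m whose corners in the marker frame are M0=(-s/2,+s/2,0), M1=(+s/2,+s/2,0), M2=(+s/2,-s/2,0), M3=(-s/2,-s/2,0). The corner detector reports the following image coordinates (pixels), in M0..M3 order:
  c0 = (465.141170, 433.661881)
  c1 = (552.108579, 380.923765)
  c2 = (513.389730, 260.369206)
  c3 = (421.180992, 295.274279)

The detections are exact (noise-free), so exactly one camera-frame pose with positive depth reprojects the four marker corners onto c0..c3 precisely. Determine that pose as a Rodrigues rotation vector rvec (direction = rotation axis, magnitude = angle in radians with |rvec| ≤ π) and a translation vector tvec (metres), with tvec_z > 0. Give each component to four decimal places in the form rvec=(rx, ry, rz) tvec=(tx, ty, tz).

Intrinsics K: fx=593.2, fy=553.8, cx=308.6, cy=240.0
Marker side s = 0.236 m; corners in marker frame (Z=0):
  M0 = (-0.1180, +0.1180, 0)
  M1 = (+0.1180, +0.1180, 0)
  M2 = (+0.1180, -0.1180, 0)
  M3 = (-0.1180, -0.1180, 0)
Detected image corners:
  c0 = (465.141170, 433.661881) px
  c1 = (552.108579, 380.923765) px
  c2 = (513.389730, 260.369206) px
  c3 = (421.180992, 295.274279) px
Planar DLT: solve 8×8 A·h = b for H (H[2,2]=1):
  H  [+661.36359 +165.37478 +490.96173]
  H  [+12.17887 +539.68864 +340.92306]
  H  [+0.57737 -0.01852 +1.00000]
B = K⁻¹H; ‖b₁‖=1.024169, ‖b₂‖=1.024169; λ = 2/(‖b₁‖+‖b₂‖) = 0.976402, sign → tz>0 ⇒ λ=+0.976402
r₁ = λ·B[:,0] = (+0.79532,-0.22284,+0.56374); r₂ = λ·B[:,1] = (+0.28161,+0.95936,-0.01808)
r₃ = r₁×r₂ = (-0.53680,+0.17314,+0.82575); SVD([r₁ r₂ r₃]) → R = UVᵀ:
  R  [+0.79532 +0.28161 -0.53680]
  R  [-0.22284 +0.95936 +0.17314]
  R  [+0.56374 -0.01808 +0.82575]
t = (+0.30017, +0.17794, +0.97640) m
tr R = 2.580435; θ = arccos((tr R − 1)/2) = 0.659632 rad = 37.794°
axis k = ((R−Rᵀ)₃₂, (R−Rᵀ)₁₃, (R−Rᵀ)₂₁) / (2 sinθ) = (-0.156013, -0.897923, -0.411575)
rvec = θ·k = (-0.102911, -0.592299, -0.271488)

rvec=(-0.1029, -0.5923, -0.2715) tvec=(0.3002, 0.1779, 0.9764)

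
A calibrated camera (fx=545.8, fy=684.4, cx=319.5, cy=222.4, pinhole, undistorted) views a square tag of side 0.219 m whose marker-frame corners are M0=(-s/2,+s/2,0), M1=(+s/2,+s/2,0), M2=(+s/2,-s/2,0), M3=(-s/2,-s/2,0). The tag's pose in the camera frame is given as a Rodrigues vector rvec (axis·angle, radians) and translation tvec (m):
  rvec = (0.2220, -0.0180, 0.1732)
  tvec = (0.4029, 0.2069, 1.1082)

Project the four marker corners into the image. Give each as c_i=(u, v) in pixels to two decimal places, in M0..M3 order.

Intrinsics K: fx=545.8, fy=684.4, cx=319.5, cy=222.4
Marker side s = 0.219 m; corners in marker frame (Z=0):
  M0 = (-0.1095, +0.1095, 0)
  M1 = (+0.1095, +0.1095, 0)
  M2 = (+0.1095, -0.1095, 0)
  M3 = (-0.1095, -0.1095, 0)
rvec = (0.2220, -0.0180, 0.1732), |rvec| = θ = 0.28215 rad = 16.166°
Rodrigues: sinθ=0.27842, 1−cosθ=0.03954; R = I + sinθ·[k]× + (1−cosθ)·[k]×²:
    [+0.98494 -0.17290 +0.00134]
    [+0.16893 +0.96062 -0.22061]
    [+0.03686 +0.21752 +0.97536]
t = (0.4029, 0.2069, 1.1082) m
M0: Pc = R·M0+t = (+0.27612, +0.29359, +1.12798); u = 545.8·(+0.27612)/1.12798 + 319.5 = 453.1056, v = 684.4·(+0.29359)/1.12798 + 222.4 = 400.5353
M1: Pc = R·M1+t = (+0.49182, +0.33059, +1.13605); u = 545.8·(+0.49182)/1.13605 + 319.5 = 555.7868, v = 684.4·(+0.33059)/1.13605 + 222.4 = 421.5566
M2: Pc = R·M2+t = (+0.52968, +0.12021, +1.08842); u = 545.8·(+0.52968)/1.08842 + 319.5 = 585.1157, v = 684.4·(+0.12021)/1.08842 + 222.4 = 297.9880
M3: Pc = R·M3+t = (+0.31398, +0.08321, +1.08035); u = 545.8·(+0.31398)/1.08035 + 319.5 = 478.1261, v = 684.4·(+0.08321)/1.08035 + 222.4 = 275.1165

c0=(453.11, 400.54) c1=(555.79, 421.56) c2=(585.12, 297.99) c3=(478.13, 275.12)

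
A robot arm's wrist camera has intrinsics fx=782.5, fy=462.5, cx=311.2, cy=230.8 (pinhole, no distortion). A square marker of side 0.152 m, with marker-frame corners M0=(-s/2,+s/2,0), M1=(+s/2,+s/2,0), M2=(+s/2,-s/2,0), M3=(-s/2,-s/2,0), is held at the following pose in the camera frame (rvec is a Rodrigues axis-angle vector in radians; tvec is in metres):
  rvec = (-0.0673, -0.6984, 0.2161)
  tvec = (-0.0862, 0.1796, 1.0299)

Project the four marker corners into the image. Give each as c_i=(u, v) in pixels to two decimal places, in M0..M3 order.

Intrinsics K: fx=782.5, fy=462.5, cx=311.2, cy=230.8
Marker side s = 0.152 m; corners in marker frame (Z=0):
  M0 = (-0.0760, +0.0760, 0)
  M1 = (+0.0760, +0.0760, 0)
  M2 = (+0.0760, -0.0760, 0)
  M3 = (-0.0760, -0.0760, 0)
rvec = (-0.0673, -0.6984, 0.2161), |rvec| = θ = 0.73416 rad = 42.064°
Rodrigues: sinθ=0.66996, 1−cosθ=0.25761; R = I + sinθ·[k]× + (1−cosθ)·[k]×²:
    [+0.74456 -0.17474 -0.64428]
    [+0.21967 +0.97552 -0.01072]
    [+0.63038 -0.13355 +0.76471]
t = (-0.0862, 0.1796, 1.0299) m
M0: Pc = R·M0+t = (-0.15607, +0.23704, +0.97184); u = 782.5·(-0.15607)/0.97184 + 311.2 = 185.5394, v = 462.5·(+0.23704)/0.97184 + 230.8 = 343.6096
M1: Pc = R·M1+t = (-0.04289, +0.27043, +1.06766); u = 782.5·(-0.04289)/1.06766 + 311.2 = 279.7627, v = 462.5·(+0.27043)/1.06766 + 230.8 = 347.9495
M2: Pc = R·M2+t = (-0.01633, +0.12216, +1.08796); u = 782.5·(-0.01633)/1.08796 + 311.2 = 299.4524, v = 462.5·(+0.12216)/1.08796 + 230.8 = 282.7293
M3: Pc = R·M3+t = (-0.12951, +0.08877, +0.99214); u = 782.5·(-0.12951)/0.99214 + 311.2 = 209.0586, v = 462.5·(+0.08877)/0.99214 + 230.8 = 272.1795

c0=(185.54, 343.61) c1=(279.76, 347.95) c2=(299.45, 282.73) c3=(209.06, 272.18)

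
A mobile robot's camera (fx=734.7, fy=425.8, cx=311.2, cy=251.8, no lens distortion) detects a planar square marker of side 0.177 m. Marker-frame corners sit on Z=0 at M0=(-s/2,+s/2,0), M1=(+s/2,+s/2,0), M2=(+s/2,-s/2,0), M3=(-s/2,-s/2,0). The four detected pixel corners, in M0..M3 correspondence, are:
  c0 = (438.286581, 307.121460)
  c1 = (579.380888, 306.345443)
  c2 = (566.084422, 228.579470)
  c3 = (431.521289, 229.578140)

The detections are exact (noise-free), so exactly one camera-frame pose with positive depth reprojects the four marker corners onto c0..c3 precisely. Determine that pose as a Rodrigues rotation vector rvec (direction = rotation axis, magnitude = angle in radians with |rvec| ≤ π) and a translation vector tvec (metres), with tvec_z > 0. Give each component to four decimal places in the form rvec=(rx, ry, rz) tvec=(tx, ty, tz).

rvec=(-0.2552, 0.0197, -0.0095) tvec=(0.2483, 0.0338, 0.9483)

Intrinsics K: fx=734.7, fy=425.8, cx=311.2, cy=251.8
Marker side s = 0.177 m; corners in marker frame (Z=0):
  M0 = (-0.0885, +0.0885, 0)
  M1 = (+0.0885, +0.0885, 0)
  M2 = (+0.0885, -0.0885, 0)
  M3 = (-0.0885, -0.0885, 0)
Detected image corners:
  c0 = (438.286581, 307.121460) px
  c1 = (579.380888, 306.345443) px
  c2 = (566.084422, 228.579470) px
  c3 = (431.521289, 229.578140) px
Planar DLT: solve 8×8 A·h = b for H (H[2,2]=1):
  H  [+768.56395 -77.53568 +503.58273]
  H  [-10.18315 +367.37751 +266.99176]
  H  [-0.01924 -0.26632 +1.00000]
B = K⁻¹H; ‖b₁‖=1.054493, ‖b₂‖=1.054493; λ = 2/(‖b₁‖+‖b₂‖) = 0.948323, sign → tz>0 ⇒ λ=+0.948323
r₁ = λ·B[:,0] = (+0.99976,-0.01189,-0.01825); r₂ = λ·B[:,1] = (+0.00690,+0.96756,-0.25256)
r₃ = r₁×r₂ = (+0.02066,+0.25237,+0.96741); SVD([r₁ r₂ r₃]) → R = UVᵀ:
  R  [+0.99976 +0.00690 +0.02066]
  R  [-0.01189 +0.96756 +0.25237]
  R  [-0.01825 -0.25256 +0.96741]
t = (+0.24832, +0.03383, +0.94832) m
tr R = 2.934731; θ = arccos((tr R − 1)/2) = 0.256178 rad = 14.678°
axis k = ((R−Rᵀ)₃₂, (R−Rᵀ)₁₃, (R−Rᵀ)₂₁) / (2 sinθ) = (-0.996359, +0.076773, -0.037067)
rvec = θ·k = (-0.255245, +0.019667, -0.009496)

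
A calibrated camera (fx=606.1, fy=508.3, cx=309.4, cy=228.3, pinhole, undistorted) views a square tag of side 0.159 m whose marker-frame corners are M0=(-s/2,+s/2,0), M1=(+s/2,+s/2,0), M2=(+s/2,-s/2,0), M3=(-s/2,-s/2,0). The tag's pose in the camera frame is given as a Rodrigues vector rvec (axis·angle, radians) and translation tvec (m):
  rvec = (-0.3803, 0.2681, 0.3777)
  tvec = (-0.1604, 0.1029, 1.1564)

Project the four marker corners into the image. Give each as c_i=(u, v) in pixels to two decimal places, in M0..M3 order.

c0=(171.25, 292.85) c1=(242.90, 318.20) c2=(279.51, 254.17) c3=(209.22, 232.58)

Intrinsics K: fx=606.1, fy=508.3, cx=309.4, cy=228.3
Marker side s = 0.159 m; corners in marker frame (Z=0):
  M0 = (-0.0795, +0.0795, 0)
  M1 = (+0.0795, +0.0795, 0)
  M2 = (+0.0795, -0.0795, 0)
  M3 = (-0.0795, -0.0795, 0)
rvec = (-0.3803, 0.2681, 0.3777), |rvec| = θ = 0.59930 rad = 34.337°
Rodrigues: sinθ=0.56407, 1−cosθ=0.17427; R = I + sinθ·[k]× + (1−cosθ)·[k]×²:
    [+0.89590 -0.40496 +0.18264]
    [+0.30602 +0.86061 +0.40707]
    [-0.32203 -0.30881 +0.89495]
t = (-0.1604, 0.1029, 1.1564) m
M0: Pc = R·M0+t = (-0.26382, +0.14699, +1.15745); u = 606.1·(-0.26382)/1.15745 + 309.4 = 171.2510, v = 508.3·(+0.14699)/1.15745 + 228.3 = 292.8511
M1: Pc = R·M1+t = (-0.12137, +0.19565, +1.10625); u = 606.1·(-0.12137)/1.10625 + 309.4 = 242.9027, v = 508.3·(+0.19565)/1.10625 + 228.3 = 318.1960
M2: Pc = R·M2+t = (-0.05698, +0.05881, +1.15535); u = 606.1·(-0.05698)/1.15535 + 309.4 = 279.5076, v = 508.3·(+0.05881)/1.15535 + 228.3 = 254.1739
M3: Pc = R·M3+t = (-0.19943, +0.01015, +1.20655); u = 606.1·(-0.19943)/1.20655 + 309.4 = 209.2183, v = 508.3·(+0.01015)/1.20655 + 228.3 = 232.5773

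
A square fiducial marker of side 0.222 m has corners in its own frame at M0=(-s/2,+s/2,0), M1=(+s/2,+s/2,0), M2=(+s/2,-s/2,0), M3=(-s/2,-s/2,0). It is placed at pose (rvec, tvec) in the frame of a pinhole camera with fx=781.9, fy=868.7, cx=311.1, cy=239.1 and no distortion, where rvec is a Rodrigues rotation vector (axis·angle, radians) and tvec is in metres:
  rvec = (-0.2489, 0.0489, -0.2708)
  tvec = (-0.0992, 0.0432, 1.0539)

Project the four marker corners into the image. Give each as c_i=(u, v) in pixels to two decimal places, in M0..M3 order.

c0=(176.19, 388.55) c1=(338.84, 338.08) c2=(295.85, 166.37) c3=(141.65, 214.77)

Intrinsics K: fx=781.9, fy=868.7, cx=311.1, cy=239.1
Marker side s = 0.222 m; corners in marker frame (Z=0):
  M0 = (-0.1110, +0.1110, 0)
  M1 = (+0.1110, +0.1110, 0)
  M2 = (+0.1110, -0.1110, 0)
  M3 = (-0.1110, -0.1110, 0)
rvec = (-0.2489, 0.0489, -0.2708), |rvec| = θ = 0.37105 rad = 21.259°
Rodrigues: sinθ=0.36259, 1−cosθ=0.06805; R = I + sinθ·[k]× + (1−cosθ)·[k]×²:
    [+0.96257 +0.25861 +0.08110]
    [-0.27065 +0.93313 +0.23668]
    [-0.01447 -0.24977 +0.96820]
t = (-0.0992, 0.0432, 1.0539) m
M0: Pc = R·M0+t = (-0.17734, +0.17682, +1.02778); u = 781.9·(-0.17734)/1.02778 + 311.1 = 176.1865, v = 868.7·(+0.17682)/1.02778 + 239.1 = 388.5508
M1: Pc = R·M1+t = (+0.03635, +0.11674, +1.02457); u = 781.9·(+0.03635)/1.02457 + 311.1 = 338.8415, v = 868.7·(+0.11674)/1.02457 + 239.1 = 338.0767
M2: Pc = R·M2+t = (-0.02106, -0.09042, +1.08002); u = 781.9·(-0.02106)/1.08002 + 311.1 = 295.8527, v = 868.7·(-0.09042)/1.08002 + 239.1 = 166.3725
M3: Pc = R·M3+t = (-0.23475, -0.03034, +1.08323); u = 781.9·(-0.23475)/1.08323 + 311.1 = 141.6513, v = 868.7·(-0.03034)/1.08323 + 239.1 = 214.7720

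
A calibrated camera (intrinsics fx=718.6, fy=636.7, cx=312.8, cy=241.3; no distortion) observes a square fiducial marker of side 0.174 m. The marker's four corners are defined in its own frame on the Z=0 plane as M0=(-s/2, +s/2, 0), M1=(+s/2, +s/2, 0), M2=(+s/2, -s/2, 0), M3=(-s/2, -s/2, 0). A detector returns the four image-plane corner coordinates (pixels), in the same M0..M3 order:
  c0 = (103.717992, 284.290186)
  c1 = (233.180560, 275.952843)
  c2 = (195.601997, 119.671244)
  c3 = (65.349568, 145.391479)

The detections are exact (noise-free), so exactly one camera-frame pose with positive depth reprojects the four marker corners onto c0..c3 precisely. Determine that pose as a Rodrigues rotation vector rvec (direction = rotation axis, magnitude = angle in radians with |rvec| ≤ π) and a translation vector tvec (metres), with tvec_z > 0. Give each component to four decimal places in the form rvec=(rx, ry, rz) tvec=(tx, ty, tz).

rvec=(0.2104, 0.4889, -0.1430) tvec=(-0.1707, -0.0382, 0.7362)

Intrinsics K: fx=718.6, fy=636.7, cx=312.8, cy=241.3
Marker side s = 0.174 m; corners in marker frame (Z=0):
  M0 = (-0.0870, +0.0870, 0)
  M1 = (+0.0870, +0.0870, 0)
  M2 = (+0.0870, -0.0870, 0)
  M3 = (-0.0870, -0.0870, 0)
Detected image corners:
  c0 = (103.717992, 284.290186) px
  c1 = (233.180560, 275.952843) px
  c2 = (195.601997, 119.671244) px
  c3 = (65.349568, 145.391479) px
Planar DLT: solve 8×8 A·h = b for H (H[2,2]=1):
  H  [+648.97906 +252.03995 +146.15792]
  H  [-231.18370 +891.87470 +208.25501]
  H  [-0.65089 +0.22529 +1.00000]
B = K⁻¹H; ‖b₁‖=1.358256, ‖b₂‖=1.358256; λ = 2/(‖b₁‖+‖b₂‖) = 0.736238, sign → tz>0 ⇒ λ=+0.736238
r₁ = λ·B[:,0] = (+0.87350,-0.08571,-0.47921); r₂ = λ·B[:,1] = (+0.18602,+0.96844,+0.16587)
r₃ = r₁×r₂ = (+0.44987,-0.23403,+0.86188); SVD([r₁ r₂ r₃]) → R = UVᵀ:
  R  [+0.87350 +0.18602 +0.44987]
  R  [-0.08571 +0.96844 -0.23403]
  R  [-0.47921 +0.16587 +0.86188]
t = (-0.17073, -0.03821, +0.73624) m
tr R = 2.703832; θ = arccos((tr R − 1)/2) = 0.551164 rad = 31.579°
axis k = ((R−Rᵀ)₃₂, (R−Rᵀ)₁₃, (R−Rᵀ)₂₁) / (2 sinθ) = (+0.381821, +0.887073, -0.259449)
rvec = θ·k = (+0.210446, +0.488922, -0.142999)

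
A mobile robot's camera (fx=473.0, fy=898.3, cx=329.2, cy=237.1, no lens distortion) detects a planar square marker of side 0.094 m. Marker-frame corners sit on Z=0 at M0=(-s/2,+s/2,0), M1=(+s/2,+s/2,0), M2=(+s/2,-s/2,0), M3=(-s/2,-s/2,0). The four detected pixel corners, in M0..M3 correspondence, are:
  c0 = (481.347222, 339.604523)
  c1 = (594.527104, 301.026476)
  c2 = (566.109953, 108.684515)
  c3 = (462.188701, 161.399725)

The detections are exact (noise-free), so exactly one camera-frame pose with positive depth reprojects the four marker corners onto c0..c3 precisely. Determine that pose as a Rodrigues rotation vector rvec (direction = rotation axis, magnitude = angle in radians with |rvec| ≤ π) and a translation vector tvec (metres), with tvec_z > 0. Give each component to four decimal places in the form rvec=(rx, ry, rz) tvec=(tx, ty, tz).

Intrinsics K: fx=473.0, fy=898.3, cx=329.2, cy=237.1
Marker side s = 0.094 m; corners in marker frame (Z=0):
  M0 = (-0.0470, +0.0470, 0)
  M1 = (+0.0470, +0.0470, 0)
  M2 = (+0.0470, -0.0470, 0)
  M3 = (-0.0470, -0.0470, 0)
Detected image corners:
  c0 = (481.347222, 339.604523) px
  c1 = (594.527104, 301.026476) px
  c2 = (566.109953, 108.684515) px
  c3 = (462.188701, 161.399725) px
Planar DLT: solve 8×8 A·h = b for H (H[2,2]=1):
  H  [+636.47529 -113.29654 +523.15063]
  H  [-711.69041 +1809.94073 +225.71905]
  H  [-0.98227 -0.69212 +1.00000]
B = K⁻¹H; ‖b₁‖=2.316640, ‖b₂‖=2.316640; λ = 2/(‖b₁‖+‖b₂‖) = 0.431660, sign → tz>0 ⇒ λ=+0.431660
r₁ = λ·B[:,0] = (+0.87595,-0.23007,-0.42401); r₂ = λ·B[:,1] = (+0.10454,+0.94859,-0.29876)
r₃ = r₁×r₂ = (+0.47094,+0.21737,+0.85496); SVD([r₁ r₂ r₃]) → R = UVᵀ:
  R  [+0.87595 +0.10454 +0.47094]
  R  [-0.23007 +0.94859 +0.21737]
  R  [-0.42401 -0.29876 +0.85496]
t = (+0.17700, -0.00547, +0.43166) m
tr R = 2.679496; θ = arccos((tr R − 1)/2) = 0.573977 rad = 32.886°
axis k = ((R−Rᵀ)₃₂, (R−Rᵀ)₁₃, (R−Rᵀ)₂₁) / (2 sinθ) = (-0.475282, +0.824114, -0.308128)
rvec = θ·k = (-0.272801, +0.473023, -0.176859)

rvec=(-0.2728, 0.4730, -0.1769) tvec=(0.1770, -0.0055, 0.4317)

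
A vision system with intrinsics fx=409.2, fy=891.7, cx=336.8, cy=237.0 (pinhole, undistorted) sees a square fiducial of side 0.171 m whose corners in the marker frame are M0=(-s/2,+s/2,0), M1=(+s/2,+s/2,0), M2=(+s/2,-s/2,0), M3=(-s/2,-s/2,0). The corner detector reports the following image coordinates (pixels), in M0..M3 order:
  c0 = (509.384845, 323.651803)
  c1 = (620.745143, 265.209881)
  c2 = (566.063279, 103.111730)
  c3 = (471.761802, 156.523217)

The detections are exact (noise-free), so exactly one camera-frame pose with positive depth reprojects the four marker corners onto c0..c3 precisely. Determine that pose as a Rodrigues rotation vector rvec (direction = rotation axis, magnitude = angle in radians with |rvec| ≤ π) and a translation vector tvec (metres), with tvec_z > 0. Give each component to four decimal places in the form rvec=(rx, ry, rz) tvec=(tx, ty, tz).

Intrinsics K: fx=409.2, fy=891.7, cx=336.8, cy=237.0
Marker side s = 0.171 m; corners in marker frame (Z=0):
  M0 = (-0.0855, +0.0855, 0)
  M1 = (+0.0855, +0.0855, 0)
  M2 = (+0.0855, -0.0855, 0)
  M3 = (-0.0855, -0.0855, 0)
Detected image corners:
  c0 = (509.384845, 323.651803) px
  c1 = (620.745143, 265.209881) px
  c2 = (566.063279, 103.111730) px
  c3 = (471.761802, 156.523217) px
Planar DLT: solve 8×8 A·h = b for H (H[2,2]=1):
  H  [+526.50363 -224.61164 +539.61508]
  H  [-353.68296 +769.49297 +206.02369]
  H  [-0.13092 -0.91137 +1.00000]
B = K⁻¹H; ‖b₁‖=1.446546, ‖b₂‖=1.446546; λ = 2/(‖b₁‖+‖b₂‖) = 0.691302, sign → tz>0 ⇒ λ=+0.691302
r₁ = λ·B[:,0] = (+0.96397,-0.25014,-0.09051); r₂ = λ·B[:,1] = (+0.13910,+0.76401,-0.63003)
r₃ = r₁×r₂ = (+0.22675,+0.59474,+0.77128); SVD([r₁ r₂ r₃]) → R = UVᵀ:
  R  [+0.96397 +0.13910 +0.22675]
  R  [-0.25014 +0.76401 +0.59474]
  R  [-0.09051 -0.63003 +0.77128]
t = (+0.34264, -0.02401, +0.69130) m
tr R = 2.499260; θ = arccos((tr R − 1)/2) = 0.723294 rad = 41.442°
axis k = ((R−Rᵀ)₃₂, (R−Rᵀ)₁₃, (R−Rᵀ)₂₁) / (2 sinθ) = (-0.925252, +0.239670, -0.294052)
rvec = θ·k = (-0.669229, +0.173352, -0.212686)

rvec=(-0.6692, 0.1734, -0.2127) tvec=(0.3426, -0.0240, 0.6913)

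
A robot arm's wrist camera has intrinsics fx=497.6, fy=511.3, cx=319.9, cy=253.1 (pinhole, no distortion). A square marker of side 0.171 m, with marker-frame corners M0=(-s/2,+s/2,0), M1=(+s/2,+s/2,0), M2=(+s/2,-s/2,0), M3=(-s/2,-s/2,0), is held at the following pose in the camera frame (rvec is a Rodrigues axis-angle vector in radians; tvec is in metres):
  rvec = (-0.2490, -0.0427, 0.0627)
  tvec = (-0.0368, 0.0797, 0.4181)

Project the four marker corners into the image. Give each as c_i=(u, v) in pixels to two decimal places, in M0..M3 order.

c0=(159.62, 456.39) c1=(374.16, 468.10) c2=(379.88, 256.29) c3=(186.23, 242.85)

Intrinsics K: fx=497.6, fy=511.3, cx=319.9, cy=253.1
Marker side s = 0.171 m; corners in marker frame (Z=0):
  M0 = (-0.0855, +0.0855, 0)
  M1 = (+0.0855, +0.0855, 0)
  M2 = (+0.0855, -0.0855, 0)
  M3 = (-0.0855, -0.0855, 0)
rvec = (-0.2490, -0.0427, 0.0627), |rvec| = θ = 0.26030 rad = 14.914°
Rodrigues: sinθ=0.25737, 1−cosθ=0.03369; R = I + sinθ·[k]× + (1−cosθ)·[k]×²:
    [+0.99714 -0.05671 -0.04998]
    [+0.06728 +0.96722 +0.24487]
    [+0.03446 -0.24753 +0.96827]
t = (-0.0368, 0.0797, 0.4181) m
M0: Pc = R·M0+t = (-0.12690, +0.15664, +0.39399); u = 497.6·(-0.12690)/0.39399 + 319.9 = 159.6234, v = 511.3·(+0.15664)/0.39399 + 253.1 = 456.3855
M1: Pc = R·M1+t = (+0.04361, +0.16815, +0.39988); u = 497.6·(+0.04361)/0.39988 + 319.9 = 374.1629, v = 511.3·(+0.16815)/0.39988 + 253.1 = 468.1006
M2: Pc = R·M2+t = (+0.05330, +0.00276, +0.44221); u = 497.6·(+0.05330)/0.44221 + 319.9 = 379.8807, v = 511.3·(+0.00276)/0.44221 + 253.1 = 256.2857
M3: Pc = R·M3+t = (-0.11721, -0.00875, +0.43632); u = 497.6·(-0.11721)/0.43632 + 319.9 = 186.2310, v = 511.3·(-0.00875)/0.43632 + 253.1 = 242.8466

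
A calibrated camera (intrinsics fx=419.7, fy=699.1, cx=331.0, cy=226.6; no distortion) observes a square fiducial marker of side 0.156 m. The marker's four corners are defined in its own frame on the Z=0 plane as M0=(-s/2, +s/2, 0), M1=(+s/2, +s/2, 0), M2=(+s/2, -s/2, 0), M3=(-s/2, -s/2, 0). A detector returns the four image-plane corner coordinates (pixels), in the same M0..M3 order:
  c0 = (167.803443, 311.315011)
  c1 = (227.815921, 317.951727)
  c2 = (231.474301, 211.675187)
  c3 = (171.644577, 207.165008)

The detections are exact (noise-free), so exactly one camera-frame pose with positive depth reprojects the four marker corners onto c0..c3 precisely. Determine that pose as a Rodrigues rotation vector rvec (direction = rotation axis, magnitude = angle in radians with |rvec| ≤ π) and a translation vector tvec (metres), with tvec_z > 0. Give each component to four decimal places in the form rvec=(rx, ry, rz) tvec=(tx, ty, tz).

rvec=(-0.0319, 0.1325, 0.0485) tvec=(-0.3250, 0.0523, 1.0364)

Intrinsics K: fx=419.7, fy=699.1, cx=331.0, cy=226.6
Marker side s = 0.156 m; corners in marker frame (Z=0):
  M0 = (-0.0780, +0.0780, 0)
  M1 = (+0.0780, +0.0780, 0)
  M2 = (+0.0780, -0.0780, 0)
  M3 = (-0.0780, -0.0780, 0)
Detected image corners:
  c0 = (167.803443, 311.315011) px
  c1 = (227.815921, 317.951727) px
  c2 = (231.474301, 211.675187) px
  c3 = (171.644577, 207.165008) px
Planar DLT: solve 8×8 A·h = b for H (H[2,2]=1):
  H  [+358.52842 -29.54748 +199.38923]
  H  [+2.14649 +667.15263 +261.88577]
  H  [-0.12810 -0.02757 +1.00000]
B = K⁻¹H; ‖b₁‖=0.964860, ‖b₂‖=0.964860; λ = 2/(‖b₁‖+‖b₂‖) = 1.036420, sign → tz>0 ⇒ λ=+1.036420
r₁ = λ·B[:,0] = (+0.99007,+0.04622,-0.13277); r₂ = λ·B[:,1] = (-0.05043,+0.99832,-0.02857)
r₃ = r₁×r₂ = (+0.13122,+0.03498,+0.99074); SVD([r₁ r₂ r₃]) → R = UVᵀ:
  R  [+0.99007 -0.05043 +0.13122]
  R  [+0.04622 +0.99832 +0.03498]
  R  [-0.13277 -0.02857 +0.99074]
t = (-0.32500, +0.05231, +1.03642) m
tr R = 2.979123; θ = arccos((tr R − 1)/2) = 0.144614 rad = 8.286°
axis k = ((R−Rᵀ)₃₂, (R−Rᵀ)₁₃, (R−Rᵀ)₂₁) / (2 sinθ) = (-0.220505, +0.915932, +0.335329)
rvec = θ·k = (-0.031888, +0.132457, +0.048493)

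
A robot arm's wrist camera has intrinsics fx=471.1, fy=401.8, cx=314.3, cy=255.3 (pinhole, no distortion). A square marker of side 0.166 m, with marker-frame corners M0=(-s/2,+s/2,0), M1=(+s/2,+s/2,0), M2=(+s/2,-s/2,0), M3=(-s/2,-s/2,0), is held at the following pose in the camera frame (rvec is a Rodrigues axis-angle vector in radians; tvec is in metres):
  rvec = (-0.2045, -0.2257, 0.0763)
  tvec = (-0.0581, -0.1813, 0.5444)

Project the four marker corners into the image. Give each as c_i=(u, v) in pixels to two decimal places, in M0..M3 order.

c0=(181.92, 169.77) c1=(330.07, 187.35) c2=(336.16, 79.07) c3=(197.89, 55.54)

Intrinsics K: fx=471.1, fy=401.8, cx=314.3, cy=255.3
Marker side s = 0.166 m; corners in marker frame (Z=0):
  M0 = (-0.0830, +0.0830, 0)
  M1 = (+0.0830, +0.0830, 0)
  M2 = (+0.0830, -0.0830, 0)
  M3 = (-0.0830, -0.0830, 0)
rvec = (-0.2045, -0.2257, 0.0763), |rvec| = θ = 0.31398 rad = 17.990°
Rodrigues: sinθ=0.30884, 1−cosθ=0.04889; R = I + sinθ·[k]× + (1−cosθ)·[k]×²:
    [+0.97185 -0.05216 -0.22975]
    [+0.09794 +0.97637 +0.19262]
    [+0.21427 -0.20970 +0.95400]
t = (-0.0581, -0.1813, 0.5444) m
M0: Pc = R·M0+t = (-0.14309, -0.10839, +0.50921); u = 471.1·(-0.14309)/0.50921 + 314.3 = 181.9162, v = 401.8·(-0.10839)/0.50921 + 255.3 = 169.7732
M1: Pc = R·M1+t = (+0.01823, -0.09213, +0.54478); u = 471.1·(+0.01823)/0.54478 + 314.3 = 330.0680, v = 401.8·(-0.09213)/0.54478 + 255.3 = 187.3486
M2: Pc = R·M2+t = (+0.02689, -0.25421, +0.57959); u = 471.1·(+0.02689)/0.57959 + 314.3 = 336.1593, v = 401.8·(-0.25421)/0.57959 + 255.3 = 79.0691
M3: Pc = R·M3+t = (-0.13443, -0.27047, +0.54402); u = 471.1·(-0.13443)/0.54402 + 314.3 = 197.8854, v = 401.8·(-0.27047)/0.54402 + 255.3 = 55.5388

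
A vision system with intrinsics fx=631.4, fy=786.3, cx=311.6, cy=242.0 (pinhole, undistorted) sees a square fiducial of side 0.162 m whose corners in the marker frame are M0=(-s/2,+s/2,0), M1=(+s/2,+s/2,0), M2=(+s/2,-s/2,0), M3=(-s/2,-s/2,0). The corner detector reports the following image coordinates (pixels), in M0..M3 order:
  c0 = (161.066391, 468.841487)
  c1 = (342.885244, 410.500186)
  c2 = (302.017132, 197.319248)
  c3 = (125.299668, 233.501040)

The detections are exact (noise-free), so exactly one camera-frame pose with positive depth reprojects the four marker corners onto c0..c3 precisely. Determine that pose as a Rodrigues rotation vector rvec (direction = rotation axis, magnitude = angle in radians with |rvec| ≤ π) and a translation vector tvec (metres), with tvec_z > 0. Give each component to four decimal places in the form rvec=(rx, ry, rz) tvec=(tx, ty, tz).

rvec=(-0.1982, -0.2930, -0.2064) tvec=(-0.0663, 0.0579, 0.5563)

Intrinsics K: fx=631.4, fy=786.3, cx=311.6, cy=242.0
Marker side s = 0.162 m; corners in marker frame (Z=0):
  M0 = (-0.0810, +0.0810, 0)
  M1 = (+0.0810, +0.0810, 0)
  M2 = (+0.0810, -0.0810, 0)
  M3 = (-0.0810, -0.0810, 0)
Detected image corners:
  c0 = (161.066391, 468.841487) px
  c1 = (342.885244, 410.500186) px
  c2 = (302.017132, 197.319248) px
  c3 = (125.299668, 233.501040) px
Planar DLT: solve 8×8 A·h = b for H (H[2,2]=1):
  H  [+1233.85802 +169.04826 +236.34303]
  H  [-110.54728 +1285.37112 +323.83138]
  H  [+0.54823 -0.29284 +1.00000]
B = K⁻¹H; ‖b₁‖=1.797434, ‖b₂‖=1.797434; λ = 2/(‖b₁‖+‖b₂‖) = 0.556349, sign → tz>0 ⇒ λ=+0.556349
r₁ = λ·B[:,0] = (+0.93667,-0.17209,+0.30501); r₂ = λ·B[:,1] = (+0.22936,+0.95961,-0.16292)
r₃ = r₁×r₂ = (-0.26465,+0.22256,+0.93831); SVD([r₁ r₂ r₃]) → R = UVᵀ:
  R  [+0.93667 +0.22936 -0.26465]
  R  [-0.17209 +0.95961 +0.22256]
  R  [+0.30501 -0.16292 +0.93831]
t = (-0.06631, +0.05790, +0.55635) m
tr R = 2.834593; θ = arccos((tr R − 1)/2) = 0.409559 rad = 23.466°
axis k = ((R−Rᵀ)₃₂, (R−Rᵀ)₁₃, (R−Rᵀ)₂₁) / (2 sinθ) = (-0.484023, -0.715286, -0.504072)
rvec = θ·k = (-0.198236, -0.292952, -0.206447)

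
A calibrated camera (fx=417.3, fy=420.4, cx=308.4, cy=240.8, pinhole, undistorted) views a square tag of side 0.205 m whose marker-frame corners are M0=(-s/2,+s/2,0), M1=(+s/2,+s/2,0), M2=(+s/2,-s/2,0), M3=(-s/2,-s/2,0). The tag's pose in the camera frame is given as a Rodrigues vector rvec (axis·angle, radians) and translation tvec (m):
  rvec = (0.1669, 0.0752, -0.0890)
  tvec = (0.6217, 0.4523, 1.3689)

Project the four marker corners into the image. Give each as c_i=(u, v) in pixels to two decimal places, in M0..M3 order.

Intrinsics K: fx=417.3, fy=420.4, cx=308.4, cy=240.8
Marker side s = 0.205 m; corners in marker frame (Z=0):
  M0 = (-0.1025, +0.1025, 0)
  M1 = (+0.1025, +0.1025, 0)
  M2 = (+0.1025, -0.1025, 0)
  M3 = (-0.1025, -0.1025, 0)
rvec = (0.1669, 0.0752, -0.0890), |rvec| = θ = 0.20355 rad = 11.662°
Rodrigues: sinθ=0.20215, 1−cosθ=0.02064; R = I + sinθ·[k]× + (1−cosθ)·[k]×²:
    [+0.99324 +0.09464 +0.06728]
    [-0.08213 +0.98217 -0.16908]
    [-0.08208 +0.16242 +0.98330]
t = (0.6217, 0.4523, 1.3689) m
M0: Pc = R·M0+t = (+0.52959, +0.56139, +1.39396); u = 417.3·(+0.52959)/1.39396 + 308.4 = 466.9407, v = 420.4·(+0.56139)/1.39396 + 240.8 = 410.1081
M1: Pc = R·M1+t = (+0.73321, +0.54455, +1.37713); u = 417.3·(+0.73321)/1.37713 + 308.4 = 530.5769, v = 420.4·(+0.54455)/1.37713 + 240.8 = 407.0370
M2: Pc = R·M2+t = (+0.71381, +0.34321, +1.34384); u = 417.3·(+0.71381)/1.34384 + 308.4 = 530.0569, v = 420.4·(+0.34321)/1.34384 + 240.8 = 348.1677
M3: Pc = R·M3+t = (+0.51019, +0.36005, +1.36067); u = 417.3·(+0.51019)/1.36067 + 308.4 = 464.8700, v = 420.4·(+0.36005)/1.36067 + 240.8 = 352.0421

c0=(466.94, 410.11) c1=(530.58, 407.04) c2=(530.06, 348.17) c3=(464.87, 352.04)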